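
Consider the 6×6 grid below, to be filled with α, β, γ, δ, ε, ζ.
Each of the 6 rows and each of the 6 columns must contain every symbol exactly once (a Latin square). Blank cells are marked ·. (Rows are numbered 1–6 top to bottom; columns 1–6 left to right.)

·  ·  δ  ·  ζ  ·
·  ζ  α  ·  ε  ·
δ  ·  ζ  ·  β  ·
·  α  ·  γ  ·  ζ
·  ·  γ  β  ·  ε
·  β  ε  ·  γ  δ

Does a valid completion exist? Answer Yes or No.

No row or column among the givens repeats a symbol, and propagating forced cells runs into no contradiction.
One valid completion exists (for instance, γ ε δ α ζ β / β ζ α δ ε γ / δ γ ζ ε β α / ε α β γ δ ζ / ζ δ γ β α ε / α β ε ζ γ δ).

Yes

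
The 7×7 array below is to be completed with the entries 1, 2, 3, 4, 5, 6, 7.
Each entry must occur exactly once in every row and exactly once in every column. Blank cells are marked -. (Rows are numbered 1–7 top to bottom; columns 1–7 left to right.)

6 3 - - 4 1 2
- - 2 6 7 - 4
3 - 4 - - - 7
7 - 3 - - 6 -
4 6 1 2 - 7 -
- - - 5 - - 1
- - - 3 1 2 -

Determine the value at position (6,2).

7

Row 1, column 4: row 1 has {1, 2, 3, 4, 6} and column 4 has {2, 3, 5, 6}, leaving only 7.
Row 1, column 3: row 1 has {1, 2, 3, 4, 6, 7} and column 3 has {1, 2, 3, 4}, leaving only 5.
Row 3, column 4: row 3 has {3, 4, 7} and column 4 has {2, 3, 5, 6, 7}, leaving only 1.
Row 3, column 6: row 3 has {1, 3, 4, 7} and column 6 has {1, 2, 6, 7}, leaving only 5.
Row 2, column 6: row 2 has {2, 4, 6, 7} and column 6 has {1, 2, 5, 6, 7}, leaving only 3.
Row 3, column 2: row 3 has {1, 3, 4, 5, 7} and column 2 has {3, 6}, leaving only 2.
Row 3, column 5: row 3 has {1, 2, 3, 4, 5, 7} and column 5 has {1, 4, 7}, leaving only 6.
Row 4, column 4: row 4 has {3, 6, 7} and column 4 has {1, 2, 3, 5, 6, 7}, leaving only 4.
Row 4, column 7: row 4 has {3, 4, 6, 7} and column 7 has {1, 2, 4, 7}, leaving only 5.
Row 4, column 2: row 4 has {3, 4, 5, 6, 7} and column 2 has {2, 3, 6}, leaving only 1.
Row 2, column 2: row 2 has {2, 3, 4, 6, 7} and column 2 has {1, 2, 3, 6}, leaving only 5.
Row 2, column 1: row 2 has {2, 3, 4, 5, 6, 7} and column 1 has {3, 4, 6, 7}, leaving only 1.
Row 4, column 5: row 4 has {1, 3, 4, 5, 6, 7} and column 5 has {1, 4, 6, 7}, leaving only 2.
Row 5, column 7: row 5 has {1, 2, 4, 6, 7} and column 7 has {1, 2, 4, 5, 7}, leaving only 3.
Row 5, column 5: row 5 has {1, 2, 3, 4, 6, 7} and column 5 has {1, 2, 4, 6, 7}, leaving only 5.
Row 6, column 1: row 6 has {1, 5} and column 1 has {1, 3, 4, 6, 7}, leaving only 2.
Row 6, column 5: row 6 has {1, 2, 5} and column 5 has {1, 2, 4, 5, 6, 7}, leaving only 3.
Row 6, column 6: row 6 has {1, 2, 3, 5} and column 6 has {1, 2, 3, 5, 6, 7}, leaving only 4.
Row 6 already has {1, 2, 3, 4, 5} and column 2 already has {1, 2, 3, 5, 6}, so row 6, column 2 must be 7.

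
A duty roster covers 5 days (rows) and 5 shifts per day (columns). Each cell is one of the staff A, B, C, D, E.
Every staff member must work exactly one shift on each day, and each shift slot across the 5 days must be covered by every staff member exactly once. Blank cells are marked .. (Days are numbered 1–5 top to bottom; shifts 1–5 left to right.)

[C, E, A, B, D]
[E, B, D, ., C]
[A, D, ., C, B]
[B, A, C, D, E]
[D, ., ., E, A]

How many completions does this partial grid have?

Day 2, shift 4: eliminating its day and shift leaves {A}.
Day 3, shift 3: eliminating its day and shift leaves {E}.
Day 5, shift 2: eliminating its day and shift leaves {C}.
Day 5, shift 3: eliminating its day and shift leaves {B}.
Only one assignment across all blanks avoids any day or shift repeat, giving 1 completion.

1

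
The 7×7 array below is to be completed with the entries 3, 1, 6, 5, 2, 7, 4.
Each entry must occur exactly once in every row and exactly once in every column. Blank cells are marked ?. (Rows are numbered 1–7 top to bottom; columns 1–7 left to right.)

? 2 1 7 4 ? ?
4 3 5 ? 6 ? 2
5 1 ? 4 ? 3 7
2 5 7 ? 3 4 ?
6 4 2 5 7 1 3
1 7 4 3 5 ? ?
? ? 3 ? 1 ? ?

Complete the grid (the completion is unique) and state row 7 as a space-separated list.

7 6 3 2 1 5 4

Row 7, column 1: row 7 has {3, 1} and column 1 has {1, 6, 5, 2, 4}, leaving only 7.
Row 7, column 2: row 7 has {3, 1, 7} and column 2 has {3, 1, 5, 2, 7, 4}, leaving only 6.
Row 7, column 4: row 7 has {3, 1, 6, 7} and column 4 has {3, 5, 7, 4}, leaving only 2.
Row 7, column 6: row 7 has {3, 1, 6, 2, 7} and column 6 has {3, 1, 4}, leaving only 5.
Row 7, column 7: row 7 has {3, 1, 6, 5, 2, 7} and column 7 has {3, 2, 7}, leaving only 4.
So row 7 reads: 7 6 3 2 1 5 4.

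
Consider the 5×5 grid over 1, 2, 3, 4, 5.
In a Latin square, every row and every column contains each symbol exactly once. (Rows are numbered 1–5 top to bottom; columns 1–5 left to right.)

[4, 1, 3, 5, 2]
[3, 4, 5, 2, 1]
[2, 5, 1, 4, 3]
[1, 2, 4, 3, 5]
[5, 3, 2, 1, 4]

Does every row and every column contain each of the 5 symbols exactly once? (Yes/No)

Each row is a permutation of the 5 symbols, and so is each column.

Yes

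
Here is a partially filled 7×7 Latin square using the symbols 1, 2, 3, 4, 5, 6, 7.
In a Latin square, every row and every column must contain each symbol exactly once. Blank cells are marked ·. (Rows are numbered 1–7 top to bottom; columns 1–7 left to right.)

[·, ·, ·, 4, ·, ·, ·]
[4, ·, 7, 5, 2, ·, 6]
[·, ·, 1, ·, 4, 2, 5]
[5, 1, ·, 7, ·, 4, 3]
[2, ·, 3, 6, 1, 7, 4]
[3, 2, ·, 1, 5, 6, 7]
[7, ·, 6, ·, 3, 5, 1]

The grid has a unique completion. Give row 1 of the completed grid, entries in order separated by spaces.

1 6 5 4 7 3 2

Row 1, column 7: row 1 has {4} and column 7 has {1, 3, 4, 5, 6, 7}, leaving only 2.
Row 1, column 3: row 1 has {2, 4} and column 3 has {1, 3, 6, 7}, leaving only 5.
Row 2, column 2: row 2 has {2, 4, 5, 6, 7} and column 2 has {1, 2}, leaving only 3.
Row 2, column 6: row 2 has {2, 3, 4, 5, 6, 7} and column 6 has {2, 4, 5, 6, 7}, leaving only 1.
Row 1, column 6: row 1 has {2, 4, 5} and column 6 has {1, 2, 4, 5, 6, 7}, leaving only 3.
Row 3, column 1: row 3 has {1, 2, 4, 5} and column 1 has {2, 3, 4, 5, 7}, leaving only 6.
Row 1, column 1: row 1 has {2, 3, 4, 5} and column 1 has {2, 3, 4, 5, 6, 7}, leaving only 1.
Row 3, column 2: row 3 has {1, 2, 4, 5, 6} and column 2 has {1, 2, 3}, leaving only 7.
Row 1, column 2: row 1 has {1, 2, 3, 4, 5} and column 2 has {1, 2, 3, 7}, leaving only 6.
Row 1, column 5: row 1 has {1, 2, 3, 4, 5, 6} and column 5 has {1, 2, 3, 4, 5}, leaving only 7.
So row 1 reads: 1 6 5 4 7 3 2.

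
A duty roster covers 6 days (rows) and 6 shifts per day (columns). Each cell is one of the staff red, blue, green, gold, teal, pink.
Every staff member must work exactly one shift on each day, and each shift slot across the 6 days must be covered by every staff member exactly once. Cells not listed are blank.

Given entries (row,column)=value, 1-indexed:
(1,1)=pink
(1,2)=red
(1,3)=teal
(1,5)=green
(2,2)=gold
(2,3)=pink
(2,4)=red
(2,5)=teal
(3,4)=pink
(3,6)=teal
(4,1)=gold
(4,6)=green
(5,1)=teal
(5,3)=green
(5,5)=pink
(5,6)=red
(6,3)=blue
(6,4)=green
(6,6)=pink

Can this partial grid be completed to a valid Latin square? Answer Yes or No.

Yes

No day or shift among the givens repeats a symbol, and propagating forced cells runs into no contradiction.
One valid completion exists (for instance, pink red teal blue green gold / green gold pink red teal blue / blue green gold pink red teal / gold pink red teal blue green / teal blue green gold pink red / red teal blue green gold pink).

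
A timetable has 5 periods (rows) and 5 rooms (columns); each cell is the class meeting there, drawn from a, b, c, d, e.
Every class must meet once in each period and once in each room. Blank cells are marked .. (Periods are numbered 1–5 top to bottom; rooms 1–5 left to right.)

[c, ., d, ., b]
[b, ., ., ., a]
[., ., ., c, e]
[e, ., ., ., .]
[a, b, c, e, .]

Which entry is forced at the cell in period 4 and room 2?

d

Period 1, room 4: period 1 has {b, c, d} and room 4 has {c, e}, leaving only a.
Period 1, room 2: period 1 has {a, b, c, d} and room 2 has {b}, leaving only e.
Period 2, room 3: period 2 has {a, b} and room 3 has {c, d}, leaving only e.
Period 2, room 4: period 2 has {a, b, e} and room 4 has {a, c, e}, leaving only d.
Period 2, room 2: period 2 has {a, b, d, e} and room 2 has {b, e}, leaving only c.
Period 3, room 1: period 3 has {c, e} and room 1 has {a, b, c, e}, leaving only d.
Period 3, room 2: period 3 has {c, d, e} and room 2 has {b, c, e}, leaving only a.
Period 4 already has {e} and room 2 already has {a, b, c, e}, so period 4, room 2 must be d.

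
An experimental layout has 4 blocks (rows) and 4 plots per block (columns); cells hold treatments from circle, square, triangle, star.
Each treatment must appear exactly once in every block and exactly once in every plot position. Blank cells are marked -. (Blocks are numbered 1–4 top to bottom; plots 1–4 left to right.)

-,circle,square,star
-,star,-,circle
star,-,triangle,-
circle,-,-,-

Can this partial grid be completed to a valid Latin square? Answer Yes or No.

No

Block 2, plot 3: block 2 together with plot 3 already contain {circle, square, triangle, star} — every symbol — so nothing can go there. The grid has no valid completion.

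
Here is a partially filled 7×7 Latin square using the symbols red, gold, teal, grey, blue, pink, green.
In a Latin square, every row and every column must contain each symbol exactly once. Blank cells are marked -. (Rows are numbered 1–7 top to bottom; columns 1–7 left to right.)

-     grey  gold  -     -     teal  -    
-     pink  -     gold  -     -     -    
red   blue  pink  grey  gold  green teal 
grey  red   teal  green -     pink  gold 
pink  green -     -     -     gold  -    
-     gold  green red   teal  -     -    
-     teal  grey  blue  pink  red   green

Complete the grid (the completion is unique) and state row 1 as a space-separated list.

Row 1, column 4: row 1 has {gold, teal, grey} and column 4 has {red, gold, grey, blue, green}, leaving only pink.
Row 4, column 5: row 4 has {red, gold, teal, grey, pink, green} and column 5 has {gold, teal, pink}, leaving only blue.
Row 5, column 4: row 5 has {gold, pink, green} and column 4 has {red, gold, grey, blue, pink, green}, leaving only teal.
Row 6, column 1: row 6 has {red, gold, teal, green} and column 1 has {red, grey, pink}, leaving only blue.
Row 1, column 1: row 1 has {gold, teal, grey, pink} and column 1 has {red, grey, blue, pink}, leaving only green.
Row 1, column 5: row 1 has {gold, teal, grey, pink, green} and column 5 has {gold, teal, blue, pink}, leaving only red.
Row 1, column 7: row 1 has {red, gold, teal, grey, pink, green} and column 7 has {gold, teal, green}, leaving only blue.
So row 1 reads: green grey gold pink red teal blue.

green grey gold pink red teal blue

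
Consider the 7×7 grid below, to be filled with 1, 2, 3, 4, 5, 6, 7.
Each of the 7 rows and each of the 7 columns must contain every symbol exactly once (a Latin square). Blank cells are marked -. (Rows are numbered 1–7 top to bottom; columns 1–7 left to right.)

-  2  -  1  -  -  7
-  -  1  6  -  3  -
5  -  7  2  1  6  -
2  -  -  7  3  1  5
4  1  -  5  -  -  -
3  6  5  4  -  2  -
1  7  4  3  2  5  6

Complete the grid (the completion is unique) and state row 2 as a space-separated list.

7 5 1 6 4 3 2

Row 2, column 1: row 2 has {1, 3, 6} and column 1 has {1, 2, 3, 4, 5}, leaving only 7.
Row 1, column 1: row 1 has {1, 2, 7} and column 1 has {1, 2, 3, 4, 5, 7}, leaving only 6.
Row 1, column 3: row 1 has {1, 2, 6, 7} and column 3 has {1, 4, 5, 7}, leaving only 3.
Row 1, column 6: row 1 has {1, 2, 3, 6, 7} and column 6 has {1, 2, 3, 5, 6}, leaving only 4.
Row 1, column 5: row 1 has {1, 2, 3, 4, 6, 7} and column 5 has {1, 2, 3}, leaving only 5.
Row 2, column 5: row 2 has {1, 3, 6, 7} and column 5 has {1, 2, 3, 5}, leaving only 4.
Row 2, column 2: row 2 has {1, 3, 4, 6, 7} and column 2 has {1, 2, 6, 7}, leaving only 5.
Row 2, column 7: row 2 has {1, 3, 4, 5, 6, 7} and column 7 has {5, 6, 7}, leaving only 2.
So row 2 reads: 7 5 1 6 4 3 2.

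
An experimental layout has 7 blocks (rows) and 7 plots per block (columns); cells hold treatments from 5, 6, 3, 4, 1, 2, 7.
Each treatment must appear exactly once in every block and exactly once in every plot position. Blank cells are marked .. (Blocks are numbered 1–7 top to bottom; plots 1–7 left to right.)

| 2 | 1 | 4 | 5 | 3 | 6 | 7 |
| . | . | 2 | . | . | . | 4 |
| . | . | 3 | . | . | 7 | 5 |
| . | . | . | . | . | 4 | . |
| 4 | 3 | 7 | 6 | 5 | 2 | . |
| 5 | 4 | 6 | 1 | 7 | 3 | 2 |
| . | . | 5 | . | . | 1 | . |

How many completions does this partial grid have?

7

Block 2, plot 1: eliminating its block and plot leaves {6, 3, 1, 7}.
Block 2, plot 2: eliminating its block and plot leaves {5, 6, 7}.
Block 2, plot 4: eliminating its block and plot leaves {3, 7}.
Block 2, plot 5: eliminating its block and plot leaves {6, 1}.
Block 2, plot 6: eliminating its block and plot leaves {5}.
Block 3, plot 1: eliminating its block and plot leaves {6, 1}.
Block 3, plot 2: eliminating its block and plot leaves {6, 2}.
Block 3, plot 4: eliminating its block and plot leaves {4, 2}.
Block 3, plot 5: eliminating its block and plot leaves {6, 4, 1, 2}.
Block 4, plot 1: eliminating its block and plot leaves {6, 3, 1, 7}.
Block 4, plot 2: eliminating its block and plot leaves {5, 6, 2, 7}.
Block 4, plot 3: eliminating its block and plot leaves {1}.
Block 4, plot 4: eliminating its block and plot leaves {3, 2, 7}.
Block 4, plot 5: eliminating its block and plot leaves {6, 1, 2}.
Block 4, plot 7: eliminating its block and plot leaves {6, 3, 1}.
Block 5, plot 7: eliminating its block and plot leaves {1}.
Block 7, plot 1: eliminating its block and plot leaves {6, 3, 7}.
Block 7, plot 2: eliminating its block and plot leaves {6, 2, 7}.
Block 7, plot 4: eliminating its block and plot leaves {3, 4, 2, 7}.
Block 7, plot 5: eliminating its block and plot leaves {6, 4, 2}.
Block 7, plot 7: eliminating its block and plot leaves {6, 3}.
Enumerating the assignments across these blanks that avoid any block or plot repeat gives 7 completions.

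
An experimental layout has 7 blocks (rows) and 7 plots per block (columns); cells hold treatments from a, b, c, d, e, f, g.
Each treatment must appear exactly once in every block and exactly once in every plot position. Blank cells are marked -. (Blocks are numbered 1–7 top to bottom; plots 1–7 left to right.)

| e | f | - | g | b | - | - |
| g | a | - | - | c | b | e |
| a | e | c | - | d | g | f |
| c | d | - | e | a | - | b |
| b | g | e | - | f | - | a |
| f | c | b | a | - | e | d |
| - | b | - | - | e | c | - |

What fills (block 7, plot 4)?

Block 1, plot 7: block 1 has {b, e, f, g} and plot 7 has {a, b, d, e, f}, leaving only c.
Block 3, plot 4: block 3 has {a, c, d, e, f, g} and plot 4 has {a, e, g}, leaving only b.
Block 4, plot 6: block 4 has {a, b, c, d, e} and plot 6 has {b, c, e, g}, leaving only f.
Block 4, plot 3: block 4 has {a, b, c, d, e, f} and plot 3 has {b, c, e}, leaving only g.
Block 5, plot 6: block 5 has {a, b, e, f, g} and plot 6 has {b, c, e, f, g}, leaving only d.
Block 1, plot 6: block 1 has {b, c, e, f, g} and plot 6 has {b, c, d, e, f, g}, leaving only a.
Block 1, plot 3: block 1 has {a, b, c, e, f, g} and plot 3 has {b, c, e, g}, leaving only d.
Block 2, plot 3: block 2 has {a, b, c, e, g} and plot 3 has {b, c, d, e, g}, leaving only f.
Block 2, plot 4: block 2 has {a, b, c, e, f, g} and plot 4 has {a, b, e, g}, leaving only d.
Block 7 already has {b, c, e} and plot 4 already has {a, b, d, e, g}, so block 7, plot 4 must be f.

f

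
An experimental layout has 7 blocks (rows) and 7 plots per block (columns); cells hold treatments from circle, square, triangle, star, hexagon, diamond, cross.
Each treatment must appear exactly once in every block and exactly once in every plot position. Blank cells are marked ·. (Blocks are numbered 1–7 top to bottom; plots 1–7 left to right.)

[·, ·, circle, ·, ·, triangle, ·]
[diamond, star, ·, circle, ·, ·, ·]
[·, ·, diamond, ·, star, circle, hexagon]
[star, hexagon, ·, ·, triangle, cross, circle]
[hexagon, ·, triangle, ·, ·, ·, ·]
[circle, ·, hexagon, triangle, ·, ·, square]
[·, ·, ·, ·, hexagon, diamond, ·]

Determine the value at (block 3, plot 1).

Block 4, plot 3: block 4 has {circle, triangle, star, hexagon, cross} and plot 3 has {circle, triangle, hexagon, diamond}, leaving only square.
Block 2, plot 3: block 2 has {circle, star, diamond} and plot 3 has {circle, square, triangle, hexagon, diamond}, leaving only cross.
Block 2, plot 5: block 2 has {circle, star, diamond, cross} and plot 5 has {triangle, star, hexagon}, leaving only square.
Block 2, plot 6: block 2 has {circle, square, star, diamond, cross} and plot 6 has {circle, triangle, diamond, cross}, leaving only hexagon.
Block 2, plot 7: block 2 has {circle, square, star, hexagon, diamond, cross} and plot 7 has {circle, square, hexagon}, leaving only triangle.
Block 4, plot 4: block 4 has {circle, square, triangle, star, hexagon, cross} and plot 4 has {circle, triangle}, leaving only diamond.
Block 6, plot 6: block 6 has {circle, square, triangle, hexagon} and plot 6 has {circle, triangle, hexagon, diamond, cross}, leaving only star.
Block 5, plot 6: block 5 has {triangle, hexagon} and plot 6 has {circle, triangle, star, hexagon, diamond, cross}, leaving only square.
Block 7, plot 3: block 7 has {hexagon, diamond} and plot 3 has {circle, square, triangle, hexagon, diamond, cross}, leaving only star.
Block 7, plot 7: block 7 has {star, hexagon, diamond} and plot 7 has {circle, square, triangle, hexagon}, leaving only cross.
Block 7, plot 4: block 7 has {star, hexagon, diamond, cross} and plot 4 has {circle, triangle, diamond}, leaving only square.
Block 3, plot 4: block 3 has {circle, star, hexagon, diamond} and plot 4 has {circle, square, triangle, diamond}, leaving only cross.
Block 5, plot 4: block 5 has {square, triangle, hexagon} and plot 4 has {circle, square, triangle, diamond, cross}, leaving only star.
Block 1, plot 4: block 1 has {circle, triangle} and plot 4 has {circle, square, triangle, star, diamond, cross}, leaving only hexagon.
Block 5, plot 7: block 5 has {square, triangle, star, hexagon} and plot 7 has {circle, square, triangle, hexagon, cross}, leaving only diamond.
Block 1, plot 7: block 1 has {circle, triangle, hexagon} and plot 7 has {circle, square, triangle, hexagon, diamond, cross}, leaving only star.
Block 7, plot 1: block 7 has {square, star, hexagon, diamond, cross} and plot 1 has {circle, star, hexagon, diamond}, leaving only triangle.
Block 3 already has {circle, star, hexagon, diamond, cross} and plot 1 already has {circle, triangle, star, hexagon, diamond}, so block 3, plot 1 must be square.

square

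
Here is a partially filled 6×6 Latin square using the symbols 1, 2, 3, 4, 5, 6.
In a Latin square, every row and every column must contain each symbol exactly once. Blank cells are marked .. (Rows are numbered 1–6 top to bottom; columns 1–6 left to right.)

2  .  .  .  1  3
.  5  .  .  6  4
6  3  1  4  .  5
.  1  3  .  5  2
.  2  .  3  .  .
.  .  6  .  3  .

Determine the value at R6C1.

Row 2, column 3: row 2 has {4, 5, 6} and column 3 has {1, 3, 6}, leaving only 2.
Row 2, column 4: row 2 has {2, 4, 5, 6} and column 4 has {3, 4}, leaving only 1.
Row 2, column 1: row 2 has {1, 2, 4, 5, 6} and column 1 has {2, 6}, leaving only 3.
Row 3, column 5: row 3 has {1, 3, 4, 5, 6} and column 5 has {1, 3, 5, 6}, leaving only 2.
Row 4, column 1: row 4 has {1, 2, 3, 5} and column 1 has {2, 3, 6}, leaving only 4.
Row 4, column 4: row 4 has {1, 2, 3, 4, 5} and column 4 has {1, 3, 4}, leaving only 6.
Row 1, column 4: row 1 has {1, 2, 3} and column 4 has {1, 3, 4, 6}, leaving only 5.
Row 1, column 3: row 1 has {1, 2, 3, 5} and column 3 has {1, 2, 3, 6}, leaving only 4.
Row 1, column 2: row 1 has {1, 2, 3, 4, 5} and column 2 has {1, 2, 3, 5}, leaving only 6.
Row 5, column 3: row 5 has {2, 3} and column 3 has {1, 2, 3, 4, 6}, leaving only 5.
Row 5, column 1: row 5 has {2, 3, 5} and column 1 has {2, 3, 4, 6}, leaving only 1.
Row 6 already has {3, 6} and column 1 already has {1, 2, 3, 4, 6}, so row 6, column 1 must be 5.

5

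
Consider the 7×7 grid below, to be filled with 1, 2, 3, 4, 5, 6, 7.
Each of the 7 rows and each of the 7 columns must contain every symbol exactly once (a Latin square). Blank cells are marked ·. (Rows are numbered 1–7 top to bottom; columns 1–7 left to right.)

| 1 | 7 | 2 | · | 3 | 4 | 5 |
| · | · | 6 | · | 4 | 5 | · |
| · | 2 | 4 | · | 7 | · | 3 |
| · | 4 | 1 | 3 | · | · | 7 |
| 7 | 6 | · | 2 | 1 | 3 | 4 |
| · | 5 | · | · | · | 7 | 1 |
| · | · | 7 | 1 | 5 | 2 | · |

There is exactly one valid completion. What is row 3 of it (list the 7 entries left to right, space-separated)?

6 2 4 5 7 1 3

Row 1, column 4: row 1 has {1, 2, 3, 4, 5, 7} and column 4 has {1, 2, 3}, leaving only 6.
Row 3, column 4: row 3 has {2, 3, 4, 7} and column 4 has {1, 2, 3, 6}, leaving only 5.
Row 3, column 1: row 3 has {2, 3, 4, 5, 7} and column 1 has {1, 7}, leaving only 6.
Row 3, column 6: row 3 has {2, 3, 4, 5, 6, 7} and column 6 has {2, 3, 4, 5, 7}, leaving only 1.
So row 3 reads: 6 2 4 5 7 1 3.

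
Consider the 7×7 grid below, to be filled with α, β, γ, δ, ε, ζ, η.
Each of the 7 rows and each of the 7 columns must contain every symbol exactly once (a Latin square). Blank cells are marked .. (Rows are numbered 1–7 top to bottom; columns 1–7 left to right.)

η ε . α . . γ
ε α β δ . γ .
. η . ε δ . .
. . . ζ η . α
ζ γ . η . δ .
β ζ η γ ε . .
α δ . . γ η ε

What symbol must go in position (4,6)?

ε

Row 2, column 5: row 2 has {α, β, γ, δ, ε} and column 5 has {γ, δ, ε, η}, leaving only ζ.
Row 1, column 5: row 1 has {α, γ, ε, η} and column 5 has {γ, δ, ε, ζ, η}, leaving only β.
Row 1, column 6: row 1 has {α, β, γ, ε, η} and column 6 has {γ, δ, η}, leaving only ζ.
Row 1, column 3: row 1 has {α, β, γ, ε, ζ, η} and column 3 has {β, η}, leaving only δ.
Row 2, column 7: row 2 has {α, β, γ, δ, ε, ζ} and column 7 has {α, γ, ε}, leaving only η.
Row 3, column 1: row 3 has {δ, ε, η} and column 1 has {α, β, ε, ζ, η}, leaving only γ.
Row 4, column 1: row 4 has {α, ζ, η} and column 1 has {α, β, γ, ε, ζ, η}, leaving only δ.
Row 4, column 2: row 4 has {α, δ, ζ, η} and column 2 has {α, γ, δ, ε, ζ, η}, leaving only β.
Row 4 already has {α, β, δ, ζ, η} and column 6 already has {γ, δ, ζ, η}, so row 4, column 6 must be ε.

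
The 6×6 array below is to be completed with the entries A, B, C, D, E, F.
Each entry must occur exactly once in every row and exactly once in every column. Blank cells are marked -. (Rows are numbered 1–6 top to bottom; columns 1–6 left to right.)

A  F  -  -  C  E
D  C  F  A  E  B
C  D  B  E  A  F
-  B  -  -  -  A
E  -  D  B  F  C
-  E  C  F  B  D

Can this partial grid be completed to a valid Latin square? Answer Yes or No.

Row 1, column 3: row 1 together with column 3 already contain {A, B, C, D, E, F} — every symbol — so nothing can go there. The grid has no valid completion.

No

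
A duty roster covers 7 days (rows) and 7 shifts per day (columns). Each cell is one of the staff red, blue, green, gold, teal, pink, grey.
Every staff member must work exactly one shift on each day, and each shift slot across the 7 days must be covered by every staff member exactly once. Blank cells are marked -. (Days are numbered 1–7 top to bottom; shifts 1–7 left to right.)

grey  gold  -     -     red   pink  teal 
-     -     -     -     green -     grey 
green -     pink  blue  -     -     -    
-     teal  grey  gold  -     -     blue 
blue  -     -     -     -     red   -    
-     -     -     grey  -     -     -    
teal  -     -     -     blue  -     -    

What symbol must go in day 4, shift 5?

Day 4 already has {blue, gold, teal, grey} and shift 5 already has {red, blue, green}, so day 4, shift 5 must be pink.

pink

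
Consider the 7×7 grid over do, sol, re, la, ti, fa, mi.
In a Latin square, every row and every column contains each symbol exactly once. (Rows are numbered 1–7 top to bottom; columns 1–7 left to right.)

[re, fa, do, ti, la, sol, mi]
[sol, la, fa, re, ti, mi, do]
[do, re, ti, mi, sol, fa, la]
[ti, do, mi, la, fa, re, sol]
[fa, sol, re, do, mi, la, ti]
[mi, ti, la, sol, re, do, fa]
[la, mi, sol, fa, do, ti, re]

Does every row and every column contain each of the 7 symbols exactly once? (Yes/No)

Yes

Each row is a permutation of the 7 symbols, and so is each column.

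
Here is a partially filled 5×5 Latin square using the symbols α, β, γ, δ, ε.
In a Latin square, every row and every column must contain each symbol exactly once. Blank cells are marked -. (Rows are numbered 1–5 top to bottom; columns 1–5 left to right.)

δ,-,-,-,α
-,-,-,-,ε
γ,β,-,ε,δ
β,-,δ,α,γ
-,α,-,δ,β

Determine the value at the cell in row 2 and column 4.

γ

Row 2, column 1: row 2 has {ε} and column 1 has {β, γ, δ}, leaving only α.
Row 3, column 3: row 3 has {β, γ, δ, ε} and column 3 has {δ}, leaving only α.
Row 4, column 2: row 4 has {α, β, γ, δ} and column 2 has {α, β}, leaving only ε.
Row 1, column 2: row 1 has {α, δ} and column 2 has {α, β, ε}, leaving only γ.
Row 1, column 4: row 1 has {α, γ, δ} and column 4 has {α, δ, ε}, leaving only β.
Row 2 already has {α, ε} and column 4 already has {α, β, δ, ε}, so row 2, column 4 must be γ.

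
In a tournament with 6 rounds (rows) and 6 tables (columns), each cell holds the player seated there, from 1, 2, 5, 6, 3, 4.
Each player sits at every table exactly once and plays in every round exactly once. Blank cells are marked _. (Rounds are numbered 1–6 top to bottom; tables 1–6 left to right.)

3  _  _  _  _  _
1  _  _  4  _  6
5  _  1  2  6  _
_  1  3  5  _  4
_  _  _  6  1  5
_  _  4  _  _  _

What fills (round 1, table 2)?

5

Round 1, table 4: round 1 has {3} and table 4 has {2, 5, 6, 4}, leaving only 1.
Round 1, table 6: round 1 has {1, 3} and table 6 has {5, 6, 4}, leaving only 2.
Round 3, table 6: round 3 has {1, 2, 5, 6} and table 6 has {2, 5, 6, 4}, leaving only 3.
Round 3, table 2: round 3 has {1, 2, 5, 6, 3} and table 2 has {1}, leaving only 4.
Round 4, table 5: round 4 has {1, 5, 3, 4} and table 5 has {1, 6}, leaving only 2.
Round 4, table 1: round 4 has {1, 2, 5, 3, 4} and table 1 has {1, 5, 3}, leaving only 6.
Round 5, table 3: round 5 has {1, 5, 6} and table 3 has {1, 3, 4}, leaving only 2.
Round 2, table 3: round 2 has {1, 6, 4} and table 3 has {1, 2, 3, 4}, leaving only 5.
Round 1, table 3: round 1 has {1, 2, 3} and table 3 has {1, 2, 5, 3, 4}, leaving only 6.
Round 1 already has {1, 2, 6, 3} and table 2 already has {1, 4}, so round 1, table 2 must be 5.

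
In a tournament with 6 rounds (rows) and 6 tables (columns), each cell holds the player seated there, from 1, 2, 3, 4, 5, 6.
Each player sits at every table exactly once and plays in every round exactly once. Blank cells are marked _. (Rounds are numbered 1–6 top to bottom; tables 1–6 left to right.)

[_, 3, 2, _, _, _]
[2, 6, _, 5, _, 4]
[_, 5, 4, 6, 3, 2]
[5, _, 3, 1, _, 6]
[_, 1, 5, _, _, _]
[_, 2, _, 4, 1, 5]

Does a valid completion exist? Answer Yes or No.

Round 1, table 4: round 1 together with table 4 already contain {1, 2, 3, 4, 5, 6} — every symbol — so nothing can go there. The grid has no valid completion.

No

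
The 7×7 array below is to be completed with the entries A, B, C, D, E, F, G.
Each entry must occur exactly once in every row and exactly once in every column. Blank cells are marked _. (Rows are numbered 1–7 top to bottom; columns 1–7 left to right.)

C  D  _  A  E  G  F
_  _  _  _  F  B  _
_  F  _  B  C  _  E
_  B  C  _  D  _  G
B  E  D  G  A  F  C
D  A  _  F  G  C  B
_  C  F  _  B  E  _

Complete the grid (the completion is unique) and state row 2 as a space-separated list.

E G A C F B D

Row 2, column 2: row 2 has {B, F} and column 2 has {A, B, C, D, E, F}, leaving only G.
Row 1, column 3: row 1 has {A, C, D, E, F, G} and column 3 has {C, D, F}, leaving only B.
Row 4, column 4: row 4 has {B, C, D, G} and column 4 has {A, B, F, G}, leaving only E.
Row 4, column 6: row 4 has {B, C, D, E, G} and column 6 has {B, C, E, F, G}, leaving only A.
Row 3, column 6: row 3 has {B, C, E, F} and column 6 has {A, B, C, E, F, G}, leaving only D.
Row 4, column 1: row 4 has {A, B, C, D, E, G} and column 1 has {B, C, D}, leaving only F.
Row 6, column 3: row 6 has {A, B, C, D, F, G} and column 3 has {B, C, D, F}, leaving only E.
Row 2, column 3: row 2 has {B, F, G} and column 3 has {B, C, D, E, F}, leaving only A.
Row 2, column 1: row 2 has {A, B, F, G} and column 1 has {B, C, D, F}, leaving only E.
Row 2, column 7: row 2 has {A, B, E, F, G} and column 7 has {B, C, E, F, G}, leaving only D.
Row 2, column 4: row 2 has {A, B, D, E, F, G} and column 4 has {A, B, E, F, G}, leaving only C.
So row 2 reads: E G A C F B D.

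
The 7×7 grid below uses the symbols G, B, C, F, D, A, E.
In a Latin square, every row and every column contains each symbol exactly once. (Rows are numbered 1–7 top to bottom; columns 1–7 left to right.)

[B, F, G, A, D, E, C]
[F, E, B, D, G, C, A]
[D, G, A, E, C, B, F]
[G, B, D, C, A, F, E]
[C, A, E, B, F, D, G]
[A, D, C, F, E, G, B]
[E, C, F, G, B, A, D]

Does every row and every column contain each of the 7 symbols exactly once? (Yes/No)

Yes

Each row is a permutation of the 7 symbols, and so is each column.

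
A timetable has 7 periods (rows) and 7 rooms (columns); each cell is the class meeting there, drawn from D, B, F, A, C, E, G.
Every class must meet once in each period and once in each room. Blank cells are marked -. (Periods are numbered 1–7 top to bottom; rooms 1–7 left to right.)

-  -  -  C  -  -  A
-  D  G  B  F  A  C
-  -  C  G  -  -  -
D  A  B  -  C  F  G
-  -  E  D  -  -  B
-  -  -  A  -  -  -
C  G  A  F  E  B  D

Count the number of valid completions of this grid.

10

Period 1, room 1: eliminating its period and room leaves {B, F, E, G}.
Period 1, room 2: eliminating its period and room leaves {B, F, E}.
Period 1, room 3: eliminating its period and room leaves {D, F}.
Period 1, room 5: eliminating its period and room leaves {D, B, G}.
Period 1, room 6: eliminating its period and room leaves {D, E, G}.
Period 2, room 1: eliminating its period and room leaves {E}.
Period 3, room 1: eliminating its period and room leaves {B, F, A, E}.
Period 3, room 2: eliminating its period and room leaves {B, F, E}.
Period 3, room 5: eliminating its period and room leaves {D, B, A}.
Period 3, room 6: eliminating its period and room leaves {D, E}.
Period 3, room 7: eliminating its period and room leaves {F, E}.
Period 4, room 4: eliminating its period and room leaves {E}.
Period 5, room 1: eliminating its period and room leaves {F, A, G}.
Period 5, room 2: eliminating its period and room leaves {F, C}.
Period 5, room 5: eliminating its period and room leaves {A, G}.
Period 5, room 6: eliminating its period and room leaves {C, G}.
Period 6, room 1: eliminating its period and room leaves {B, F, E, G}.
Period 6, room 2: eliminating its period and room leaves {B, F, C, E}.
Period 6, room 3: eliminating its period and room leaves {D, F}.
Period 6, room 5: eliminating its period and room leaves {D, B, G}.
Period 6, room 6: eliminating its period and room leaves {D, C, E, G}.
Period 6, room 7: eliminating its period and room leaves {F, E}.
Enumerating the assignments across these blanks that avoid any period or room repeat gives 10 completions.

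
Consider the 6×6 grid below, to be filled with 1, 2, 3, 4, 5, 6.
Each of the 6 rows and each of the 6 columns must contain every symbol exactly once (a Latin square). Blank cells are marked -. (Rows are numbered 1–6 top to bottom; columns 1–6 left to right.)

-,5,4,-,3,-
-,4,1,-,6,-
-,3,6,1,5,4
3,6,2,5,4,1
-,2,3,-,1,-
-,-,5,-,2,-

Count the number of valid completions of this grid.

Row 1, column 1: eliminating its row and column leaves {1, 2, 6}.
Row 1, column 4: eliminating its row and column leaves {2, 6}.
Row 1, column 6: eliminating its row and column leaves {2, 6}.
Row 2, column 1: eliminating its row and column leaves {2, 5}.
Row 2, column 4: eliminating its row and column leaves {2, 3}.
Row 2, column 6: eliminating its row and column leaves {2, 3, 5}.
Row 3, column 1: eliminating its row and column leaves {2}.
Row 5, column 1: eliminating its row and column leaves {4, 5, 6}.
Row 5, column 4: eliminating its row and column leaves {4, 6}.
Row 5, column 6: eliminating its row and column leaves {5, 6}.
Row 6, column 1: eliminating its row and column leaves {1, 4, 6}.
Row 6, column 2: eliminating its row and column leaves {1}.
Row 6, column 4: eliminating its row and column leaves {3, 4, 6}.
Row 6, column 6: eliminating its row and column leaves {3, 6}.
Enumerating the assignments across these blanks that avoid any row or column repeat gives 3 completions.

3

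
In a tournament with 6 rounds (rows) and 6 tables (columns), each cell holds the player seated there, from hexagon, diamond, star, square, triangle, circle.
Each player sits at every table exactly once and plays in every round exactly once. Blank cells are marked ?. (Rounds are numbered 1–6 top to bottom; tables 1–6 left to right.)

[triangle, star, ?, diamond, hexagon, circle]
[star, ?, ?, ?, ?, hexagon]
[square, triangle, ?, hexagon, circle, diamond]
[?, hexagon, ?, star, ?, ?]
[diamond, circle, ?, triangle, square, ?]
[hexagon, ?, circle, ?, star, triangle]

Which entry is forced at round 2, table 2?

square

Round 1, table 3: round 1 has {hexagon, diamond, star, triangle, circle} and table 3 has {circle}, leaving only square.
Round 3, table 3: round 3 has {hexagon, diamond, square, triangle, circle} and table 3 has {square, circle}, leaving only star.
Round 4, table 1: round 4 has {hexagon, star} and table 1 has {hexagon, diamond, star, square, triangle}, leaving only circle.
Round 4, table 6: round 4 has {hexagon, star, circle} and table 6 has {hexagon, diamond, triangle, circle}, leaving only square.
Round 5, table 3: round 5 has {diamond, square, triangle, circle} and table 3 has {star, square, circle}, leaving only hexagon.
Round 5, table 6: round 5 has {hexagon, diamond, square, triangle, circle} and table 6 has {hexagon, diamond, square, triangle, circle}, leaving only star.
Round 6, table 4: round 6 has {hexagon, star, triangle, circle} and table 4 has {hexagon, diamond, star, triangle}, leaving only square.
Round 2, table 4: round 2 has {hexagon, star} and table 4 has {hexagon, diamond, star, square, triangle}, leaving only circle.
Round 6, table 2: round 6 has {hexagon, star, square, triangle, circle} and table 2 has {hexagon, star, triangle, circle}, leaving only diamond.
Round 2 already has {hexagon, star, circle} and table 2 already has {hexagon, diamond, star, triangle, circle}, so round 2, table 2 must be square.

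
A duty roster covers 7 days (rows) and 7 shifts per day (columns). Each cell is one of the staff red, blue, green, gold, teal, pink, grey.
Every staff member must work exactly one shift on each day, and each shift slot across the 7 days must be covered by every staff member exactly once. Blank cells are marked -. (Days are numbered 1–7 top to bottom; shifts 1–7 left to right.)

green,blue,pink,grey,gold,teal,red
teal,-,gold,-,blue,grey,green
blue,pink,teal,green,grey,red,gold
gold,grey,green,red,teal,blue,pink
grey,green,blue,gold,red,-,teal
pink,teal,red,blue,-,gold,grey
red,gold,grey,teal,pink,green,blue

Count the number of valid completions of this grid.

Day 2, shift 2: eliminating its day and shift leaves {red}.
Day 2, shift 4: eliminating its day and shift leaves {pink}.
Day 5, shift 6: eliminating its day and shift leaves {pink}.
Day 6, shift 5: eliminating its day and shift leaves {green}.
Only one assignment across all blanks avoids any day or shift repeat, giving 1 completion.

1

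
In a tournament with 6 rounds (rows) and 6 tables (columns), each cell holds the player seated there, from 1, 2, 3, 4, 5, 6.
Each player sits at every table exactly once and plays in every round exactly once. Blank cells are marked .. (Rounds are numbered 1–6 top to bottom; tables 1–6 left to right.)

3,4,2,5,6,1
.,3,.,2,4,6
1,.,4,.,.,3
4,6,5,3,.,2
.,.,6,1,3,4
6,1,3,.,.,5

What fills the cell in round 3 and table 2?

2

Round 2, table 1: round 2 has {2, 3, 4, 6} and table 1 has {1, 3, 4, 6}, leaving only 5.
Round 2, table 3: round 2 has {2, 3, 4, 5, 6} and table 3 has {2, 3, 4, 5, 6}, leaving only 1.
Round 3, table 4: round 3 has {1, 3, 4} and table 4 has {1, 2, 3, 5}, leaving only 6.
Round 4, table 5: round 4 has {2, 3, 4, 5, 6} and table 5 has {3, 4, 6}, leaving only 1.
Round 5, table 1: round 5 has {1, 3, 4, 6} and table 1 has {1, 3, 4, 5, 6}, leaving only 2.
Round 5, table 2: round 5 has {1, 2, 3, 4, 6} and table 2 has {1, 3, 4, 6}, leaving only 5.
Round 3 already has {1, 3, 4, 6} and table 2 already has {1, 3, 4, 5, 6}, so round 3, table 2 must be 2.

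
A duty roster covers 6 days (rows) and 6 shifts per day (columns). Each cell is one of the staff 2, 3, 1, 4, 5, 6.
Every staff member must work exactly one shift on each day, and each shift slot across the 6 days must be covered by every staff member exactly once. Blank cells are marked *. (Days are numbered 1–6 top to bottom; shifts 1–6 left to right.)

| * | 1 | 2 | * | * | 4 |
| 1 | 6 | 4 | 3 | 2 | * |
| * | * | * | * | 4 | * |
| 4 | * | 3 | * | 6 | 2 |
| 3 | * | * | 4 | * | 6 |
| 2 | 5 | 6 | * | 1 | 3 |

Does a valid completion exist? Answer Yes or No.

Day 4, shift 2: day 4 together with shift 2 already contain {2, 3, 1, 4, 5, 6} — every symbol — so nothing can go there. The grid has no valid completion.

No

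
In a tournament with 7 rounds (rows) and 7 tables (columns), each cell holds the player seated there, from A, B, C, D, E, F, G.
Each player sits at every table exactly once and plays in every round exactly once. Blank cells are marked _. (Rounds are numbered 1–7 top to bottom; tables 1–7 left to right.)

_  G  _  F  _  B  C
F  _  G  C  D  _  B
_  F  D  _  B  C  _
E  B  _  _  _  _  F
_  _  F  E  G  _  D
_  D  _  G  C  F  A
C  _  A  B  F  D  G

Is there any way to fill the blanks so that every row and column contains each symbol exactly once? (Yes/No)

No

Round 1, table 3: round 1 has {B, C, F, G} and table 3 has {A, D, F, G}, so it must be E.
Round 1, table 5: round 1 has {B, C, E, F, G} and table 5 has {B, C, D, F, G}, so it must be A.
Now round 4, table 5: round 4 together with table 5 already contain {A, B, C, D, E, F, G} — every symbol — so nothing can go there. The grid has no valid completion.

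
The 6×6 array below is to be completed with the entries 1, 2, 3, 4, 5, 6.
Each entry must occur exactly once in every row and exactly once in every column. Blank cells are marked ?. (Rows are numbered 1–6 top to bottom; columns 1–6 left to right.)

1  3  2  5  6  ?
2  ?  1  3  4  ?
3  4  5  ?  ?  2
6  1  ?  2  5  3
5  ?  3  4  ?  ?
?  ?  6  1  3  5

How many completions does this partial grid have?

Row 1, column 6: eliminating its row and column leaves {4}.
Row 2, column 2: eliminating its row and column leaves {5, 6}.
Row 2, column 6: eliminating its row and column leaves {6}.
Row 3, column 4: eliminating its row and column leaves {6}.
Row 3, column 5: eliminating its row and column leaves {1}.
Row 4, column 3: eliminating its row and column leaves {4}.
Row 5, column 2: eliminating its row and column leaves {2, 6}.
Row 5, column 5: eliminating its row and column leaves {1, 2}.
Row 5, column 6: eliminating its row and column leaves {1, 6}.
Row 6, column 1: eliminating its row and column leaves {4}.
Row 6, column 2: eliminating its row and column leaves {2}.
Only one assignment across all blanks avoids any row or column repeat, giving 1 completion.

1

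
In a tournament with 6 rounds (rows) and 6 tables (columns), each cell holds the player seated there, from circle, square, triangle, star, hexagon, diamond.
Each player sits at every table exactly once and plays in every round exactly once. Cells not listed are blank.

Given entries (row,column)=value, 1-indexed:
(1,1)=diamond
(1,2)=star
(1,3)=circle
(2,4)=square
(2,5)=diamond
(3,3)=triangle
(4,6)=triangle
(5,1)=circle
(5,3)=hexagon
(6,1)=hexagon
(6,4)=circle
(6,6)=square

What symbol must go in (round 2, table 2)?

hexagon

Round 1, table 6: round 1 has {circle, star, diamond} and table 6 has {square, triangle}, leaving only hexagon.
Round 1, table 4: round 1 has {circle, star, hexagon, diamond} and table 4 has {circle, square}, leaving only triangle.
Round 1, table 5: round 1 has {circle, triangle, star, hexagon, diamond} and table 5 has {diamond}, leaving only square.
Round 2, table 3: round 2 has {square, diamond} and table 3 has {circle, triangle, hexagon}, leaving only star.
Round 2, table 1: round 2 has {square, star, diamond} and table 1 has {circle, hexagon, diamond}, leaving only triangle.
Round 2, table 6: round 2 has {square, triangle, star, diamond} and table 6 has {square, triangle, hexagon}, leaving only circle.
Round 2 already has {circle, square, triangle, star, diamond} and table 2 already has {star}, so round 2, table 2 must be hexagon.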